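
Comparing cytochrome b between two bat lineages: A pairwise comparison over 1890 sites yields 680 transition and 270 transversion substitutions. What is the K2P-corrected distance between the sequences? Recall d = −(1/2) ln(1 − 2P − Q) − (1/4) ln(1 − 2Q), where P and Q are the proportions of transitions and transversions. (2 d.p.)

P = 680/1890 ≈ 0.359788 and Q = 270/1890 ≈ 0.142857.
Under the Kimura two-parameter model, d = −½ ln(1 − 2P − Q) − ¼ ln(1 − 2Q).
1 − 2P − Q = 0.137567, giving −½ ln(0.137567) = 0.991822.
1 − 2Q = 0.714286, giving −¼ ln(0.714286) = 0.084118.
d = 0.991822 + 0.084118 = 1.075940.

1.08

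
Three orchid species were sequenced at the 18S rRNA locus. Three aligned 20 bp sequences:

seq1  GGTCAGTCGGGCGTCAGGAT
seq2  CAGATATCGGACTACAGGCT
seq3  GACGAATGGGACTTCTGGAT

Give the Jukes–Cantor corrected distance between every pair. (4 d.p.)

d(seq1,seq2) = 0.8240, d(seq1,seq3) = 0.5716, d(seq2,seq3) = 0.5716

seq1–seq2: 10/20 sites differ → p = 0.5, d = −0.75 ln(1 − 0.666667) = 0.823960 ≈ 0.8240.
seq1–seq3: 8/20 sites differ → p = 0.4, d = −0.75 ln(1 − 0.533333) = 0.571605 ≈ 0.5716.
seq2–seq3: 8/20 sites differ → p = 0.4, d = −0.75 ln(1 − 0.533333) = 0.571605 ≈ 0.5716.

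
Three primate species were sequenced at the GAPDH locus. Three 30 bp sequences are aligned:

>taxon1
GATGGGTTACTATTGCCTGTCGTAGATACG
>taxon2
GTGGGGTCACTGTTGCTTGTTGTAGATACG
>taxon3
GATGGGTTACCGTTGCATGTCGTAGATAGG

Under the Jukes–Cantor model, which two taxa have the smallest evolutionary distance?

taxon1 and taxon3

taxon1–taxon2: 6/30 differ, p = 0.200, d = 0.233.
taxon1–taxon3: 4/30 differ, p = 0.133, d = 0.147.
taxon2–taxon3: 7/30 differ, p = 0.233, d = 0.280.
The smallest distance is between taxon1 and taxon3.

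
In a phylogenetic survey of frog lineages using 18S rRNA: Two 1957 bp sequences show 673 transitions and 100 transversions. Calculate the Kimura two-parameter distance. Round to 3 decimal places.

0.698

P = 673/1957 ≈ 0.343894 and Q = 100/1957 ≈ 0.051099.
Under the Kimura two-parameter model, d = −½ ln(1 − 2P − Q) − ¼ ln(1 − 2Q).
1 − 2P − Q = 0.261113, giving −½ ln(0.261113) = 0.671401.
1 − 2Q = 0.897802, giving −¼ ln(0.897802) = 0.026951.
d = 0.671401 + 0.026951 = 0.698352.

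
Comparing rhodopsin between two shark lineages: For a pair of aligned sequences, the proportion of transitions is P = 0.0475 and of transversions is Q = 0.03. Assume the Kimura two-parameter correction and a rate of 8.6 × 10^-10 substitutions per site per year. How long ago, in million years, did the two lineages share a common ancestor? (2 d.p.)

Under the Kimura two-parameter model, d = −½ ln(1 − 2P − Q) − ¼ ln(1 − 2Q).
1 − 2P − Q = 0.875, giving −½ ln(0.875) = 0.066766.
1 − 2Q = 0.94, giving −¼ ln(0.94) = 0.015469.
d = 0.066766 + 0.015469 = 0.082235.
Under a molecular clock d = 2μt, so t = d/(2μ) = 0.082235 / (2 × 8.6 × 10^-10) = 47.81 million years.

47.81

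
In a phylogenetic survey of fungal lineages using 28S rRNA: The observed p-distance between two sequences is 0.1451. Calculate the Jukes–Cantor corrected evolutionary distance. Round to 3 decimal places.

0.161

d = −(3/4) ln(1 − 4p/3) = −0.75 ln(1 − 0.193467) = −0.75 ln(0.806533)
  = −0.75 × (-0.215010) = 0.161258 substitutions/site.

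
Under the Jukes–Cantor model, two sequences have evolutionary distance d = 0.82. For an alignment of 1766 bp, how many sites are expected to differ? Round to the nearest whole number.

Invert JC69: p = (3/4)(1 − e^(−4d/3)) = 0.75 × (1 − e^(-1.093333)) = 0.75 × (1 − 0.335098) = 0.498677.
Expected differing sites = pL ≈ 0.498677 × 1766 = 880.663582 ≈ 881.

881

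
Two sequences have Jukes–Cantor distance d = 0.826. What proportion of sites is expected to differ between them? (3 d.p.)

0.501

p = (3/4)(1 − e^(−4d/3)) = 0.75 × (1 − e^(-1.101333)) = 0.75 × (1 − 0.332428) = 0.500679.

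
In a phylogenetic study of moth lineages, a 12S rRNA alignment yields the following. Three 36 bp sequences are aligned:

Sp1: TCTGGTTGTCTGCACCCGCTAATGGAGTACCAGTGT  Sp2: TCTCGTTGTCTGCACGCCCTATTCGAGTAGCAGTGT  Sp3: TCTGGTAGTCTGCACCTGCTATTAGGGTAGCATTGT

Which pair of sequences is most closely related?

Sp1–Sp2: 6/36 differ, p = 0.167, d = 0.188.
Sp1–Sp3: 7/36 differ, p = 0.194, d = 0.225.
Sp2–Sp3: 8/36 differ, p = 0.222, d = 0.264.
The smallest distance is between Sp1 and Sp2.

Sp1 and Sp2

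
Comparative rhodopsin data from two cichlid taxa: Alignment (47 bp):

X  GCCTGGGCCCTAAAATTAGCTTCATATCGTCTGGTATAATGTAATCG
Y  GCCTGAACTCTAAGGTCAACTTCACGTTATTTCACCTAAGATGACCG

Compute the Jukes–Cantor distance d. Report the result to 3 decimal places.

The sequences differ at 20 of 47 sites, so p = 20/47 ≈ 0.425532.
d = −(3/4) ln(1 − 4p/3) = −0.75 ln(1 − 0.567376) = −0.75 ln(0.432624)
  = −0.75 × (-0.837886) = 0.628415 substitutions/site.

0.628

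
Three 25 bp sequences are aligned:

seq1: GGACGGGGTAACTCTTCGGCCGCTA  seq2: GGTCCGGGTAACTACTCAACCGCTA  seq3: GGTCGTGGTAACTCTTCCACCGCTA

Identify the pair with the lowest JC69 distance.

seq1–seq2: 6/25 differ, p = 0.240, d = 0.289.
seq1–seq3: 4/25 differ, p = 0.160, d = 0.180.
seq2–seq3: 5/25 differ, p = 0.200, d = 0.233.
The smallest distance is between seq1 and seq3.

seq1 and seq3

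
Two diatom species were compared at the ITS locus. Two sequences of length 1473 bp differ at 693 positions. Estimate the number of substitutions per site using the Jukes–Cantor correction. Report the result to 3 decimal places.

0.740

p = 693/1473 ≈ 0.470468.
d = −(3/4) ln(1 − 4p/3) = −0.75 ln(1 − 0.627291) = −0.75 ln(0.372709)
  = −0.75 × (-0.986957) = 0.740218 substitutions/site.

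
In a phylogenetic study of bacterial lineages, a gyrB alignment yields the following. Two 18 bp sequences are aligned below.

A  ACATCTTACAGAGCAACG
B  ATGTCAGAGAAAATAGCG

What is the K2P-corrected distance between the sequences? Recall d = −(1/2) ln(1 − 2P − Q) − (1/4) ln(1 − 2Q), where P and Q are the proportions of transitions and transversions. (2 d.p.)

1.00

Of 18 sites, 6 differences are transitions and 3 are transversions, so P = 6/18 ≈ 0.333333 and Q = 3/18 ≈ 0.166667.
Under the Kimura two-parameter model, d = −½ ln(1 − 2P − Q) − ¼ ln(1 − 2Q).
1 − 2P − Q = 0.166667, giving −½ ln(0.166667) = 0.895879.
1 − 2Q = 0.666666, giving −¼ ln(0.666666) = 0.101367.
d = 0.895879 + 0.101367 = 0.997246.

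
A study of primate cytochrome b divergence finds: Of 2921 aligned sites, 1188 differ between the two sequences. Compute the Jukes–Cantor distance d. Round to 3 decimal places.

0.586

p = 1188/2921 ≈ 0.40671.
d = −(3/4) ln(1 − 4p/3) = −0.75 ln(1 − 0.54228) = −0.75 ln(0.45772)
  = −0.75 × (-0.781498) = 0.586124 substitutions/site.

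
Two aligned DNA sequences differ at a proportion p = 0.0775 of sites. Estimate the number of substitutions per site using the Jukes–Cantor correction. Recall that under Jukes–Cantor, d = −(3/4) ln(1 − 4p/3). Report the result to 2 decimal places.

0.08

d = −(3/4) ln(1 − 4p/3) = −0.75 ln(1 − 0.103333) = −0.75 ln(0.896667)
  = −0.75 × (-0.109071) = 0.081803 substitutions/site.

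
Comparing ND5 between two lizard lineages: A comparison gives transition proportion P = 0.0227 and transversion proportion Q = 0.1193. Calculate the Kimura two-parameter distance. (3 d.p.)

0.158

Under the Kimura two-parameter model, d = −½ ln(1 − 2P − Q) − ¼ ln(1 − 2Q).
1 − 2P − Q = 0.8353, giving −½ ln(0.8353) = 0.089982.
1 − 2Q = 0.7614, giving −¼ ln(0.7614) = 0.068149.
d = 0.089982 + 0.068149 = 0.158131.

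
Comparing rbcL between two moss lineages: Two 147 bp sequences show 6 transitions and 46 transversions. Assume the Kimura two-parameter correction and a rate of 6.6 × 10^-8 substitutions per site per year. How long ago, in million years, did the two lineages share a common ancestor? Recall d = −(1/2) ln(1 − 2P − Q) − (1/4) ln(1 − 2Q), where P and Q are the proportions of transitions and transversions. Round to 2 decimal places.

3.76

P = 6/147 ≈ 0.040816 and Q = 46/147 ≈ 0.312925.
Under the Kimura two-parameter model, d = −½ ln(1 − 2P − Q) − ¼ ln(1 − 2Q).
1 − 2P − Q = 0.605443, giving −½ ln(0.605443) = 0.250897.
1 − 2Q = 0.37415, giving −¼ ln(0.37415) = 0.245775.
d = 0.250897 + 0.245775 = 0.496672.
Under a molecular clock d = 2μt, so t = d/(2μ) = 0.496672 / (2 × 6.6 × 10^-8) = 3.76 million years.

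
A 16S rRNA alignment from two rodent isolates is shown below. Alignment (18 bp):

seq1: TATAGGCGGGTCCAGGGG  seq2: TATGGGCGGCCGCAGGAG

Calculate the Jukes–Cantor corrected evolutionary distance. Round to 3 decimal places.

0.347

The sequences differ at 5 of 18 sites (4, 10, 11, 12, 17), so p = 5/18 ≈ 0.277778.
d = −(3/4) ln(1 − 4p/3) = −0.75 ln(1 − 0.370371) = −0.75 ln(0.629629)
  = −0.75 × (-0.462625) = 0.346969 substitutions/site.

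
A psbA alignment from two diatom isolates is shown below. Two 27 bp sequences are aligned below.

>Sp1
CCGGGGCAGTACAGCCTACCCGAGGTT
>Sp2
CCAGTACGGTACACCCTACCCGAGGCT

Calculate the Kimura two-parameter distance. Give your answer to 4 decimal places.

0.2714

Of 27 sites, 4 differences are transitions and 2 are transversions, so P = 4/27 ≈ 0.148148 and Q = 2/27 ≈ 0.074074.
Under the Kimura two-parameter model, d = −½ ln(1 − 2P − Q) − ¼ ln(1 − 2Q).
1 − 2P − Q = 0.62963, giving −½ ln(0.62963) = 0.231311.
1 − 2Q = 0.851852, giving −¼ ln(0.851852) = 0.040086.
d = 0.231311 + 0.040086 = 0.271397.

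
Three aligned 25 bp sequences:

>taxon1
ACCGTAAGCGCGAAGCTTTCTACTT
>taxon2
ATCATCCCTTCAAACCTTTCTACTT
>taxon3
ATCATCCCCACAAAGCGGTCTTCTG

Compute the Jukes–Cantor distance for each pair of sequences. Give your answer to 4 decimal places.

taxon1–taxon2: 9/25 sites differ → p = 0.36, d = −0.75 ln(1 − 0.48) = 0.490445 ≈ 0.4904.
taxon1–taxon3: 11/25 sites differ → p = 0.44, d = −0.75 ln(1 − 0.586667) = 0.662626 ≈ 0.6626.
taxon2–taxon3: 7/25 sites differ → p = 0.28, d = −0.75 ln(1 − 0.373333) = 0.350505 ≈ 0.3505.

d(taxon1,taxon2) = 0.4904, d(taxon1,taxon3) = 0.6626, d(taxon2,taxon3) = 0.3505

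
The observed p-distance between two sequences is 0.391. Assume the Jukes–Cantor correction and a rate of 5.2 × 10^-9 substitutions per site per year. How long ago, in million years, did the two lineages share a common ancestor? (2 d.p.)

d = −(3/4) ln(1 − 4p/3) = −0.75 ln(1 − 0.521333) = −0.75 ln(0.478667)
  = −0.75 × (-0.736750) = 0.552563 substitutions/site.
Under a molecular clock d = 2μt, so t = d/(2μ) = 0.552563 / (2 × 5.2 × 10^-9) = 53.13 million years.

53.13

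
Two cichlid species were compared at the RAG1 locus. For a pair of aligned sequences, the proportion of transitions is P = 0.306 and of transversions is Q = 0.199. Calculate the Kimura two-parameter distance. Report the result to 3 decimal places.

Under the Kimura two-parameter model, d = −½ ln(1 − 2P − Q) − ¼ ln(1 − 2Q).
1 − 2P − Q = 0.189, giving −½ ln(0.189) = 0.833004.
1 − 2Q = 0.602, giving −¼ ln(0.602) = 0.126874.
d = 0.833004 + 0.126874 = 0.959878.

0.960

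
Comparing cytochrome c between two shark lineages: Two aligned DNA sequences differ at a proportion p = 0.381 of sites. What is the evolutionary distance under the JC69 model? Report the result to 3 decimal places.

0.532

d = −(3/4) ln(1 − 4p/3) = −0.75 ln(1 − 0.508) = −0.75 ln(0.492)
  = −0.75 × (-0.709277) = 0.531958 substitutions/site.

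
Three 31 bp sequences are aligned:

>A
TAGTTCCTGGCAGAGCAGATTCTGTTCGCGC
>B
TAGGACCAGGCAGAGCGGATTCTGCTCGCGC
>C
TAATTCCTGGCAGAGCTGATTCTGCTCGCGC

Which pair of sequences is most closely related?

A and C

A–B: 5/31 differ, p = 0.161, d = 0.182.
A–C: 3/31 differ, p = 0.097, d = 0.104.
B–C: 5/31 differ, p = 0.161, d = 0.182.
The smallest distance is between A and C.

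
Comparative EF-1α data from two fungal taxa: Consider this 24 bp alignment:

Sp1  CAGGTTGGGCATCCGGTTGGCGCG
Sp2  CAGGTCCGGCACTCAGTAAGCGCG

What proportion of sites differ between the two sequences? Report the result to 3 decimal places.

The sequences differ at 7 of 24 positions (sites 6, 7, 12, 13, 15, 18, 19).
p = 7/24 = 0.291666… ≈ 0.292 (to 3 d.p.).

0.292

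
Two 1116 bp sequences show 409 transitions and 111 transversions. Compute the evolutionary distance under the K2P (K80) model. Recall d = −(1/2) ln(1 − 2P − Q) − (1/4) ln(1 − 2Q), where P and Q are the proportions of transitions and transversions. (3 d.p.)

0.949

P = 409/1116 ≈ 0.366487 and Q = 111/1116 ≈ 0.099462.
Under the Kimura two-parameter model, d = −½ ln(1 − 2P − Q) − ¼ ln(1 − 2Q).
1 − 2P − Q = 0.167564, giving −½ ln(0.167564) = 0.893195.
1 − 2Q = 0.801076, giving −¼ ln(0.801076) = 0.055450.
d = 0.893195 + 0.055450 = 0.948645.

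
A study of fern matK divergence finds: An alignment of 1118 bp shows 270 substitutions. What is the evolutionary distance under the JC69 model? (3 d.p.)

0.291

p = 270/1118 ≈ 0.241503.
d = −(3/4) ln(1 − 4p/3) = −0.75 ln(1 − 0.322004) = −0.75 ln(0.677996)
  = −0.75 × (-0.388614) = 0.291461 substitutions/site.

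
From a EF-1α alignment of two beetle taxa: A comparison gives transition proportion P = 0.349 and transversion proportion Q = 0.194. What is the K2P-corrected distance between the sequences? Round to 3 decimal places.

Under the Kimura two-parameter model, d = −½ ln(1 − 2P − Q) − ¼ ln(1 − 2Q).
1 − 2P − Q = 0.108, giving −½ ln(0.108) = 1.112812.
1 − 2Q = 0.612, giving −¼ ln(0.612) = 0.122756.
d = 1.112812 + 0.122756 = 1.235568.

1.236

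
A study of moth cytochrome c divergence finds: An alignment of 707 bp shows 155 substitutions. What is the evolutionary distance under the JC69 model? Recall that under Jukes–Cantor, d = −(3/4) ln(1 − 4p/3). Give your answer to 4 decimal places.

0.2593

p = 155/707 ≈ 0.219236.
d = −(3/4) ln(1 − 4p/3) = −0.75 ln(1 − 0.292315) = −0.75 ln(0.707685)
  = −0.75 × (-0.345756) = 0.259317 substitutions/site.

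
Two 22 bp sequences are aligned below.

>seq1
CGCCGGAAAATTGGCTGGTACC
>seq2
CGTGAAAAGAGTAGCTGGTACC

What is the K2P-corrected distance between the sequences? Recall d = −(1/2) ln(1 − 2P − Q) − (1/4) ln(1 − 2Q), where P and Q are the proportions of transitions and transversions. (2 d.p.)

Of 22 sites, 5 differences are transitions and 2 are transversions, so P = 5/22 ≈ 0.227273 and Q = 2/22 ≈ 0.090909.
Under the Kimura two-parameter model, d = −½ ln(1 − 2P − Q) − ¼ ln(1 − 2Q).
1 − 2P − Q = 0.454545, giving −½ ln(0.454545) = 0.394229.
1 − 2Q = 0.818182, giving −¼ ln(0.818182) = 0.050168.
d = 0.394229 + 0.050168 = 0.444397.

0.44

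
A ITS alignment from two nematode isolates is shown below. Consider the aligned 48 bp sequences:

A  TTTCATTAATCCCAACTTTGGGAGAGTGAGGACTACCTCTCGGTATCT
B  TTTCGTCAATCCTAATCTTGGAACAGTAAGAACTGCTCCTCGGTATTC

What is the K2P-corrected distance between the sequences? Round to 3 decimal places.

Of 48 sites, 13 differences are transitions and 1 are transversions, so P = 13/48 ≈ 0.270833 and Q = 1/48 ≈ 0.020833.
Under the Kimura two-parameter model, d = −½ ln(1 − 2P − Q) − ¼ ln(1 − 2Q).
1 − 2P − Q = 0.437501, giving −½ ln(0.437501) = 0.413338.
1 − 2Q = 0.958334, giving −¼ ln(0.958334) = 0.010640.
d = 0.413338 + 0.010640 = 0.423978.

0.424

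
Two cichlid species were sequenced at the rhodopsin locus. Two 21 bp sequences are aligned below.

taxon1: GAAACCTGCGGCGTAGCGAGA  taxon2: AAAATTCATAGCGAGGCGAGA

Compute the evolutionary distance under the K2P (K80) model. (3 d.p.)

Of 21 sites, 8 differences are transitions and 1 are transversions, so P = 8/21 ≈ 0.380952 and Q = 1/21 ≈ 0.047619.
Under the Kimura two-parameter model, d = −½ ln(1 − 2P − Q) − ¼ ln(1 − 2Q).
1 − 2P − Q = 0.190477, giving −½ ln(0.190477) = 0.829112.
1 − 2Q = 0.904762, giving −¼ ln(0.904762) = 0.025021.
d = 0.829112 + 0.025021 = 0.854133.

0.854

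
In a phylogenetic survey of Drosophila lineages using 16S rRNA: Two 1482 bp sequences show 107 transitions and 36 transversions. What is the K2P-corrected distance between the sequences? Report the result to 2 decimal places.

P = 107/1482 ≈ 0.0722 and Q = 36/1482 ≈ 0.024291.
Under the Kimura two-parameter model, d = −½ ln(1 − 2P − Q) − ¼ ln(1 − 2Q).
1 − 2P − Q = 0.831309, giving −½ ln(0.831309) = 0.092377.
1 − 2Q = 0.951418, giving −¼ ln(0.951418) = 0.012450.
d = 0.092377 + 0.012450 = 0.104827.

0.10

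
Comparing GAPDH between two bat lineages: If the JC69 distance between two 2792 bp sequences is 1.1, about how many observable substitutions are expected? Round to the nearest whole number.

Invert JC69: p = (3/4)(1 − e^(−4d/3)) = 0.75 × (1 − e^(-1.466667)) = 0.75 × (1 − 0.230693) = 0.576980.
Expected differing sites = pL ≈ 0.576980 × 2792 = 1610.92816 ≈ 1611.

1611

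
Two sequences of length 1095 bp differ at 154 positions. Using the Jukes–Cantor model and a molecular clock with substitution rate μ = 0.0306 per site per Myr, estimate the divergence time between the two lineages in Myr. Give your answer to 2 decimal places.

2.54

p = 154/1095 ≈ 0.140639.
d = −(3/4) ln(1 − 4p/3) = −0.75 ln(1 − 0.187519) = −0.75 ln(0.812481)
  = −0.75 × (-0.207663) = 0.155747 substitutions/site.
Under a molecular clock d = 2μt, so t = d/(2μ) = 0.155747 / (2 × 0.0306) = 2.54 Myr.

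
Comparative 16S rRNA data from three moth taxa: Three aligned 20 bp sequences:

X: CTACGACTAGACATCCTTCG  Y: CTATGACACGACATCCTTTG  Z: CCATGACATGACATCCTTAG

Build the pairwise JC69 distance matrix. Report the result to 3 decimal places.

X–Y: 4/20 sites differ → p = 0.2, d = −0.75 ln(1 − 0.266667) = 0.232617 ≈ 0.233.
X–Z: 5/20 sites differ → p = 0.25, d = −0.75 ln(1 − 0.333333) = 0.304098 ≈ 0.304.
Y–Z: 3/20 sites differ → p = 0.15, d = −0.75 ln(1 − 0.2) = 0.167358 ≈ 0.167.

d(X,Y) = 0.233, d(X,Z) = 0.304, d(Y,Z) = 0.167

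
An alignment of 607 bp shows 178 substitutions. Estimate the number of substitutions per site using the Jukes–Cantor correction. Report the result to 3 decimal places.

p = 178/607 ≈ 0.293245.
d = −(3/4) ln(1 − 4p/3) = −0.75 ln(1 − 0.390993) = −0.75 ln(0.609007)
  = −0.75 × (-0.495926) = 0.371945 substitutions/site.

0.372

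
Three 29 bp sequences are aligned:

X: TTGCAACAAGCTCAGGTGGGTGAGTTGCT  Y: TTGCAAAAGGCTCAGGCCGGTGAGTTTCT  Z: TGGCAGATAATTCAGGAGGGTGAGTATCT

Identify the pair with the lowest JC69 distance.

X and Y

X–Y: 5/29 differ, p = 0.172, d = 0.196.
X–Z: 9/29 differ, p = 0.310, d = 0.401.
Y–Z: 9/29 differ, p = 0.310, d = 0.401.
The smallest distance is between X and Y.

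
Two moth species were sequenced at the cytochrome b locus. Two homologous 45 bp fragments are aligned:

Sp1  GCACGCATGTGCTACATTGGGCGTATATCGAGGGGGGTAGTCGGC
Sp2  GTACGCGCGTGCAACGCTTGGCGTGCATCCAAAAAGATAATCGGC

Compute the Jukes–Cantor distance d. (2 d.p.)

0.48

The sequences differ at 16 of 45 sites, so p = 16/45 ≈ 0.355556.
d = −(3/4) ln(1 − 4p/3) = −0.75 ln(1 − 0.474075) = −0.75 ln(0.525925)
  = −0.75 × (-0.642597) = 0.481948 substitutions/site.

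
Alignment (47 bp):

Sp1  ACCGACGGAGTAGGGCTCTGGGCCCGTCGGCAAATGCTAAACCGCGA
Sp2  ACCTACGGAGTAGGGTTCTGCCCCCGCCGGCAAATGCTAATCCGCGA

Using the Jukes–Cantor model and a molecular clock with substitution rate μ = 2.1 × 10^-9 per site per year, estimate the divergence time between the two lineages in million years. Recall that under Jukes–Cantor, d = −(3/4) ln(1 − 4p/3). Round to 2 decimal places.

33.32

The sequences differ at 6 of 47 sites (4, 16, 21, 22, 27, 41), so p = 6/47 ≈ 0.12766.
d = −(3/4) ln(1 − 4p/3) = −0.75 ln(1 − 0.170213) = −0.75 ln(0.829787)
  = −0.75 × (-0.186586) = 0.139940 substitutions/site.
Under a molecular clock d = 2μt, so t = d/(2μ) = 0.139940 / (2 × 2.1 × 10^-9) = 33.32 million years.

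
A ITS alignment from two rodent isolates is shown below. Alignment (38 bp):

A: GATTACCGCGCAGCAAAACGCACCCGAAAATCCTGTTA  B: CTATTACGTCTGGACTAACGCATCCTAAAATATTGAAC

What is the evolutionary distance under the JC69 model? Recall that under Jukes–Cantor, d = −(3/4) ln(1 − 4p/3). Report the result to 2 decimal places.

0.82

The sequences differ at 19 of 38 sites, so p = 19/38 = 0.5.
d = −(3/4) ln(1 − 4p/3) = −0.75 ln(1 − 0.666667) = −0.75 ln(0.333333)
  = −0.75 × (-1.098613) = 0.823960 substitutions/site.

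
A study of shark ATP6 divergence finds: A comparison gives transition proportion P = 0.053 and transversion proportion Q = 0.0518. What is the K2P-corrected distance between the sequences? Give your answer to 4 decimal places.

Under the Kimura two-parameter model, d = −½ ln(1 − 2P − Q) − ¼ ln(1 − 2Q).
1 − 2P − Q = 0.8422, giving −½ ln(0.8422) = 0.085869.
1 − 2Q = 0.8964, giving −¼ ln(0.8964) = 0.027342.
d = 0.085869 + 0.027342 = 0.113211.

0.1132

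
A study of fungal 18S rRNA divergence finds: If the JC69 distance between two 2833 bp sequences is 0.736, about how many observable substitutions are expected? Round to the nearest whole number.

1328

Invert JC69: p = (3/4)(1 − e^(−4d/3)) = 0.75 × (1 − e^(-0.981333)) = 0.75 × (1 − 0.374811) = 0.468892.
Expected differing sites = pL ≈ 0.468892 × 2833 = 1328.371036 ≈ 1328.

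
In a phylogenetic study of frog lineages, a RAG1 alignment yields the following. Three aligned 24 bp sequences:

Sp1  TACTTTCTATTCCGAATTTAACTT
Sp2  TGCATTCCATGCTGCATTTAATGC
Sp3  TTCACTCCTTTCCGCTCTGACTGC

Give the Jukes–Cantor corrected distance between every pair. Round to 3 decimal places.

d(Sp1,Sp2) = 0.520, d(Sp1,Sp3) = 0.961, d(Sp2,Sp3) = 0.520

Sp1–Sp2: 9/24 sites differ → p = 0.375, d = −0.75 ln(1 − 0.5) = 0.519860 ≈ 0.520.
Sp1–Sp3: 13/24 sites differ → p ≈ 0.541667, d = −0.75 ln(1 − 0.722223) = 0.960702 ≈ 0.961.
Sp2–Sp3: 9/24 sites differ → p = 0.375, d = −0.75 ln(1 − 0.5) = 0.519860 ≈ 0.520.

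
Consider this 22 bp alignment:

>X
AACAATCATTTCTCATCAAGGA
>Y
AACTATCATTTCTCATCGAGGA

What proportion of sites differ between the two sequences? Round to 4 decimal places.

The sequences differ at 2 of 22 positions (sites 4, 18).
p = 2/22 = 0.090909… ≈ 0.0909 (to 4 d.p.).

0.0909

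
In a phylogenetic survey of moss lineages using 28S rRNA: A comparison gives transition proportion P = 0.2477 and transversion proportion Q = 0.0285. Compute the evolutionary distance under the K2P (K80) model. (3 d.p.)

0.386

Under the Kimura two-parameter model, d = −½ ln(1 − 2P − Q) − ¼ ln(1 − 2Q).
1 − 2P − Q = 0.4761, giving −½ ln(0.4761) = 0.371064.
1 − 2Q = 0.943, giving −¼ ln(0.943) = 0.014672.
d = 0.371064 + 0.014672 = 0.385736.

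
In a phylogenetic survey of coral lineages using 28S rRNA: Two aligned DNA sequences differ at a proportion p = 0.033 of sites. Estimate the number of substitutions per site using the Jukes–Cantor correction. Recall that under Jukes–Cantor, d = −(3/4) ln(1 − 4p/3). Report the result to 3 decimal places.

d = −(3/4) ln(1 − 4p/3) = −0.75 ln(1 − 0.044) = −0.75 ln(0.956)
  = −0.75 × (-0.044997) = 0.033748 substitutions/site.

0.034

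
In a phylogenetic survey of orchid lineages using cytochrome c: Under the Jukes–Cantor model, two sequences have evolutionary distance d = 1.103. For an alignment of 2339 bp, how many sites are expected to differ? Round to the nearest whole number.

Invert JC69: p = (3/4)(1 − e^(−4d/3)) = 0.75 × (1 − e^(-1.470667)) = 0.75 × (1 − 0.229772) = 0.577671.
Expected differing sites = pL ≈ 0.577671 × 2339 = 1351.172469 ≈ 1351.

1351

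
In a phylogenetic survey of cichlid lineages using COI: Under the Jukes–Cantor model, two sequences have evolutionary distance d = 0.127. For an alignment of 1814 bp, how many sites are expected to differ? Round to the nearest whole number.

212

Invert JC69: p = (3/4)(1 − e^(−4d/3)) = 0.75 × (1 − e^(-0.169333)) = 0.75 × (1 − 0.844228) = 0.116829.
Expected differing sites = pL ≈ 0.116829 × 1814 = 211.927806 ≈ 212.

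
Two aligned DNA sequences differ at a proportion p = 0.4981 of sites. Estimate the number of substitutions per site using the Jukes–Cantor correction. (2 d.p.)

0.82

d = −(3/4) ln(1 − 4p/3) = −0.75 ln(1 − 0.664133) = −0.75 ln(0.335867)
  = −0.75 × (-1.091040) = 0.818280 substitutions/site.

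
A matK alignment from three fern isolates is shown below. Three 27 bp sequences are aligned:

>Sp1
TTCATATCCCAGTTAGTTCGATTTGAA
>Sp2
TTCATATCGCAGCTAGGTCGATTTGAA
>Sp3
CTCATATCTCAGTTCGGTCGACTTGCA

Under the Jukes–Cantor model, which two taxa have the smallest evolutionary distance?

Sp1 and Sp2

Sp1–Sp2: 3/27 differ, p = 0.111, d = 0.120.
Sp1–Sp3: 6/27 differ, p = 0.222, d = 0.264.
Sp2–Sp3: 6/27 differ, p = 0.222, d = 0.264.
The smallest distance is between Sp1 and Sp2.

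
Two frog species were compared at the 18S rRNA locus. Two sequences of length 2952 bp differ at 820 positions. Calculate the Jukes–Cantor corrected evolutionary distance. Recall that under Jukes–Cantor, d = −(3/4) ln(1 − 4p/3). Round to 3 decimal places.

0.347

p = 820/2952 ≈ 0.277778.
d = −(3/4) ln(1 − 4p/3) = −0.75 ln(1 − 0.370371) = −0.75 ln(0.629629)
  = −0.75 × (-0.462625) = 0.346969 substitutions/site.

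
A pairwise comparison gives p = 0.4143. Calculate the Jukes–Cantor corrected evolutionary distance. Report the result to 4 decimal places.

0.6029

d = −(3/4) ln(1 − 4p/3) = −0.75 ln(1 − 0.5524) = −0.75 ln(0.4476)
  = −0.75 × (-0.803855) = 0.602891 substitutions/site.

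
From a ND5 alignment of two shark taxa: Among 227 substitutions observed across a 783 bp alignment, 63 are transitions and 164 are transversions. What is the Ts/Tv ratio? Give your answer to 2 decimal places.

0.38

R = 63/164 = 0.384146… ≈ 0.38 (to 2 d.p.).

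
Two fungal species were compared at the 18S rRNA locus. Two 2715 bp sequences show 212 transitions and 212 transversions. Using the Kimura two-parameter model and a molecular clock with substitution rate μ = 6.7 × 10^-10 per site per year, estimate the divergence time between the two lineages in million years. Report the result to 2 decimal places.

131.27

P = 212/2715 ≈ 0.078085 and Q = 212/2715 ≈ 0.078085.
Under the Kimura two-parameter model, d = −½ ln(1 − 2P − Q) − ¼ ln(1 − 2Q).
1 − 2P − Q = 0.765745, giving −½ ln(0.765745) = 0.133453.
1 − 2Q = 0.84383, giving −¼ ln(0.84383) = 0.042451.
d = 0.133453 + 0.042451 = 0.175904.
Under a molecular clock d = 2μt, so t = d/(2μ) = 0.175904 / (2 × 6.7 × 10^-10) = 131.27 million years.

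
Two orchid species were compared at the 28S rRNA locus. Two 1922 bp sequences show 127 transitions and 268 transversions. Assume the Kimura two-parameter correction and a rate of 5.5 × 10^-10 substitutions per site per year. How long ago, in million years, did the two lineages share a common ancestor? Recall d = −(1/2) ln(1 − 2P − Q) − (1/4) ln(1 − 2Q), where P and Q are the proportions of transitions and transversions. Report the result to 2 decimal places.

218.35

P = 127/1922 ≈ 0.066077 and Q = 268/1922 ≈ 0.139438.
Under the Kimura two-parameter model, d = −½ ln(1 − 2P − Q) − ¼ ln(1 − 2Q).
1 − 2P − Q = 0.728408, giving −½ ln(0.728408) = 0.158447.
1 − 2Q = 0.721124, giving −¼ ln(0.721124) = 0.081736.
d = 0.158447 + 0.081736 = 0.240183.
Under a molecular clock d = 2μt, so t = d/(2μ) = 0.240183 / (2 × 5.5 × 10^-10) = 218.35 million years.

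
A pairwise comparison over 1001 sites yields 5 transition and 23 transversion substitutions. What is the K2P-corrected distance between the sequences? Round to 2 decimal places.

0.03

P = 5/1001 ≈ 0.004995 and Q = 23/1001 ≈ 0.022977.
Under the Kimura two-parameter model, d = −½ ln(1 − 2P − Q) − ¼ ln(1 − 2Q).
1 − 2P − Q = 0.967033, giving −½ ln(0.967033) = 0.016761.
1 − 2Q = 0.954046, giving −¼ ln(0.954046) = 0.011761.
d = 0.016761 + 0.011761 = 0.028522.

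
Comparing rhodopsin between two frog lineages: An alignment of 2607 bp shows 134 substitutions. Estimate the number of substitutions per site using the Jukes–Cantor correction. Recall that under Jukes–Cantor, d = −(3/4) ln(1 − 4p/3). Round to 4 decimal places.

0.0532

p = 134/2607 ≈ 0.0514.
d = −(3/4) ln(1 − 4p/3) = −0.75 ln(1 − 0.068533) = −0.75 ln(0.931467)
  = −0.75 × (-0.070995) = 0.053246 substitutions/site.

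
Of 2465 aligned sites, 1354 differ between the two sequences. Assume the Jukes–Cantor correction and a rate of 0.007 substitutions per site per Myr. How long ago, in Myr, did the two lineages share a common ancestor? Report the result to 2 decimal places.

p = 1354/2465 ≈ 0.54929.
d = −(3/4) ln(1 − 4p/3) = −0.75 ln(1 − 0.732387) = −0.75 ln(0.267613)
  = −0.75 × (-1.318213) = 0.988660 substitutions/site.
Under a molecular clock d = 2μt, so t = d/(2μ) = 0.988660 / (2 × 0.007) = 70.62 Myr.

70.62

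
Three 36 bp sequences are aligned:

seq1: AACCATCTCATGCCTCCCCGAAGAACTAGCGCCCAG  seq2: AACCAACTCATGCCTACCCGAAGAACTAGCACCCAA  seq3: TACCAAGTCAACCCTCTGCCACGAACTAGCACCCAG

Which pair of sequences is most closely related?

seq1–seq2: 4/36 differ, p = 0.111, d = 0.120.
seq1–seq3: 10/36 differ, p = 0.278, d = 0.347.
seq2–seq3: 10/36 differ, p = 0.278, d = 0.347.
The smallest distance is between seq1 and seq2.

seq1 and seq2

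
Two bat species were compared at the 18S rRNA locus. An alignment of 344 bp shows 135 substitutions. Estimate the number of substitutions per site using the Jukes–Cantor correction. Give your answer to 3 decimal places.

0.556

p = 135/344 ≈ 0.392442.
d = −(3/4) ln(1 − 4p/3) = −0.75 ln(1 − 0.523256) = −0.75 ln(0.476744)
  = −0.75 × (-0.740776) = 0.555582 substitutions/site.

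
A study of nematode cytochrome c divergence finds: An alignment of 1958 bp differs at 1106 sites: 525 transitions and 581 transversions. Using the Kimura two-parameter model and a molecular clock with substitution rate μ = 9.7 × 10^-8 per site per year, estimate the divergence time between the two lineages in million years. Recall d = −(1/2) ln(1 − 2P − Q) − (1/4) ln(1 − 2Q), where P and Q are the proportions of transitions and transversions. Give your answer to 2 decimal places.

5.77

P = 525/1958 ≈ 0.268131 and Q = 581/1958 ≈ 0.296731.
Under the Kimura two-parameter model, d = −½ ln(1 − 2P − Q) − ¼ ln(1 − 2Q).
1 − 2P − Q = 0.167007, giving −½ ln(0.167007) = 0.894860.
1 − 2Q = 0.406538, giving −¼ ln(0.406538) = 0.225019.
d = 0.894860 + 0.225019 = 1.119879.
Under a molecular clock d = 2μt, so t = d/(2μ) = 1.119879 / (2 × 9.7 × 10^-8) = 5.77 million years.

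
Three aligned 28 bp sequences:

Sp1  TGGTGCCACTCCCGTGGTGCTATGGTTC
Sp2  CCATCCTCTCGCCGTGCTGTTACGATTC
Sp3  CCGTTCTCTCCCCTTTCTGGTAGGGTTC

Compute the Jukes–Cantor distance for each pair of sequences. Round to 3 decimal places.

Sp1–Sp2: 13/28 sites differ → p ≈ 0.464286, d = −0.75 ln(1 − 0.619048) = 0.723811 ≈ 0.724.
Sp1–Sp3: 12/28 sites differ → p ≈ 0.428571, d = −0.75 ln(1 − 0.571428) = 0.635472 ≈ 0.635.
Sp2–Sp3: 8/28 sites differ → p ≈ 0.285714, d = −0.75 ln(1 − 0.380952) = 0.359679 ≈ 0.360.

d(Sp1,Sp2) = 0.724, d(Sp1,Sp3) = 0.635, d(Sp2,Sp3) = 0.360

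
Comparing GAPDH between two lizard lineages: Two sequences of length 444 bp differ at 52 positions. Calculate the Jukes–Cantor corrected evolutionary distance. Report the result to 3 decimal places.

0.127

p = 52/444 ≈ 0.117117.
d = −(3/4) ln(1 − 4p/3) = −0.75 ln(1 − 0.156156) = −0.75 ln(0.843844)
  = −0.75 × (-0.169788) = 0.127341 substitutions/site.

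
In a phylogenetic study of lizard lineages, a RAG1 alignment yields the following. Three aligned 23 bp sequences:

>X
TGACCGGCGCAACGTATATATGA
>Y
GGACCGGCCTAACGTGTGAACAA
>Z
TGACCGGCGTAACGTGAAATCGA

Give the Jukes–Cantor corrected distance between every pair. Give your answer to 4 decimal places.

d(X,Y) = 0.4674, d(X,Z) = 0.3206, d(Y,Z) = 0.3206

X–Y: 8/23 sites differ → p ≈ 0.347826, d = −0.75 ln(1 − 0.463768) = 0.467391 ≈ 0.4674.
X–Z: 6/23 sites differ → p ≈ 0.26087, d = −0.75 ln(1 − 0.347827) = 0.320584 ≈ 0.3206.
Y–Z: 6/23 sites differ → p ≈ 0.26087, d = −0.75 ln(1 − 0.347827) = 0.320584 ≈ 0.3206.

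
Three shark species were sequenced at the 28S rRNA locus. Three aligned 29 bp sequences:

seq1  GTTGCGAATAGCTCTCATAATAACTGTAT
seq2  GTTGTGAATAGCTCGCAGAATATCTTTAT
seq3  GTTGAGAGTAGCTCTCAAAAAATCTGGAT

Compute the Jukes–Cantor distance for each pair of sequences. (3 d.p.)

d(seq1,seq2) = 0.196, d(seq1,seq3) = 0.242, d(seq2,seq3) = 0.291

seq1–seq2: 5/29 sites differ → p ≈ 0.172414, d = −0.75 ln(1 − 0.229885) = 0.195912 ≈ 0.196.
seq1–seq3: 6/29 sites differ → p ≈ 0.206897, d = −0.75 ln(1 − 0.275863) = 0.242081 ≈ 0.242.
seq2–seq3: 7/29 sites differ → p ≈ 0.241379, d = −0.75 ln(1 − 0.321839) = 0.291278 ≈ 0.291.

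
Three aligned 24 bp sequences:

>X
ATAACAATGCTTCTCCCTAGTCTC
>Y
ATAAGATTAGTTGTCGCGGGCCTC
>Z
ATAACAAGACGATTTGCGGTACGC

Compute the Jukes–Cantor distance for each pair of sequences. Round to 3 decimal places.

d(X,Y) = 0.520, d(X,Z) = 0.824, d(Y,Z) = 0.708

X–Y: 9/24 sites differ → p = 0.375, d = −0.75 ln(1 − 0.5) = 0.519860 ≈ 0.520.
X–Z: 12/24 sites differ → p = 0.5, d = −0.75 ln(1 − 0.666667) = 0.823960 ≈ 0.824.
Y–Z: 11/24 sites differ → p ≈ 0.458333, d = −0.75 ln(1 − 0.611111) = 0.708346 ≈ 0.708.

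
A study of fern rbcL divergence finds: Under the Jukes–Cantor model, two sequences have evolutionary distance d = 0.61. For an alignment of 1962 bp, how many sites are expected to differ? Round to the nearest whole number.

819

Invert JC69: p = (3/4)(1 − e^(−4d/3)) = 0.75 × (1 − e^(-0.813333)) = 0.75 × (1 − 0.443378) = 0.417467.
Expected differing sites = pL ≈ 0.417467 × 1962 = 819.070254 ≈ 819.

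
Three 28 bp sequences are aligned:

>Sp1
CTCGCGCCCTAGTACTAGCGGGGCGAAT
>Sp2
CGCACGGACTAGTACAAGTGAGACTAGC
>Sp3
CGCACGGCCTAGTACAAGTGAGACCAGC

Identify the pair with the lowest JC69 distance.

Sp1–Sp2: 11/28 differ, p = 0.393, d = 0.556.
Sp1–Sp3: 10/28 differ, p = 0.357, d = 0.485.
Sp2–Sp3: 2/28 differ, p = 0.071, d = 0.075.
The smallest distance is between Sp2 and Sp3.

Sp2 and Sp3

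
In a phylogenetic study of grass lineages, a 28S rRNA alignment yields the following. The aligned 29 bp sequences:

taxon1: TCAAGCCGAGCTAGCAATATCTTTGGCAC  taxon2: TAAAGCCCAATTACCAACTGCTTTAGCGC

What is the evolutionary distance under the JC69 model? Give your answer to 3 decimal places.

0.462

The sequences differ at 10 of 29 sites (2, 8, 10, 11, 14, 18, 19, 20, 25, 28), so p = 10/29 ≈ 0.344828.
d = −(3/4) ln(1 − 4p/3) = −0.75 ln(1 − 0.459771) = −0.75 ln(0.540229)
  = −0.75 × (-0.615762) = 0.461822 substitutions/site.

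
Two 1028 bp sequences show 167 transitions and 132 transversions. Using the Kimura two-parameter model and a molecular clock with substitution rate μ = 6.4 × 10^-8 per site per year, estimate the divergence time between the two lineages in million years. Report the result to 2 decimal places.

2.94

P = 167/1028 ≈ 0.162451 and Q = 132/1028 ≈ 0.128405.
Under the Kimura two-parameter model, d = −½ ln(1 − 2P − Q) − ¼ ln(1 − 2Q).
1 − 2P − Q = 0.546693, giving −½ ln(0.546693) = 0.301934.
1 − 2Q = 0.74319, giving −¼ ln(0.74319) = 0.074201.
d = 0.301934 + 0.074201 = 0.376135.
Under a molecular clock d = 2μt, so t = d/(2μ) = 0.376135 / (2 × 6.4 × 10^-8) = 2.94 million years.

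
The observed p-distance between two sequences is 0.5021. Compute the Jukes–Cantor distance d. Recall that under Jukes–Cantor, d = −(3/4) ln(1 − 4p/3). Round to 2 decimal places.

0.83

d = −(3/4) ln(1 − 4p/3) = −0.75 ln(1 − 0.669467) = −0.75 ln(0.330533)
  = −0.75 × (-1.107049) = 0.830287 substitutions/site.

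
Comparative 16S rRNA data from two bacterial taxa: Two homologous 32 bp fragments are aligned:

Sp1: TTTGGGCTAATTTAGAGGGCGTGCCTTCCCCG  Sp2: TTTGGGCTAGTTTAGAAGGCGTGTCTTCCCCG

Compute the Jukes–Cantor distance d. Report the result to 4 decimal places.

The sequences differ at 3 of 32 sites (10, 17, 24), so p = 3/32 = 0.09375.
d = −(3/4) ln(1 − 4p/3) = −0.75 ln(1 − 0.125) = −0.75 ln(0.875)
  = −0.75 × (-0.133531) = 0.100148 substitutions/site.

0.1001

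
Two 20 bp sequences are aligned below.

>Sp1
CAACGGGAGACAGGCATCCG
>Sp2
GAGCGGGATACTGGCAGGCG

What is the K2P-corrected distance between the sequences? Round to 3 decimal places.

0.389

Of 20 sites, 1 differences are transitions and 5 are transversions, so P = 1/20 = 0.05 and Q = 5/20 = 0.25.
Under the Kimura two-parameter model, d = −½ ln(1 − 2P − Q) − ¼ ln(1 − 2Q).
1 − 2P − Q = 0.65, giving −½ ln(0.65) = 0.215391.
1 − 2Q = 0.5, giving −¼ ln(0.5) = 0.173287.
d = 0.215391 + 0.173287 = 0.388678.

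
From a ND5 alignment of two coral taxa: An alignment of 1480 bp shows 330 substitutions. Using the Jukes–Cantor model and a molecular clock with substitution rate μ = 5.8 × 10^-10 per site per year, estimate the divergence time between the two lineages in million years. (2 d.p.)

228.12

p = 330/1480 ≈ 0.222973.
d = −(3/4) ln(1 − 4p/3) = −0.75 ln(1 − 0.297297) = −0.75 ln(0.702703)
  = −0.75 × (-0.352821) = 0.264616 substitutions/site.
Under a molecular clock d = 2μt, so t = d/(2μ) = 0.264616 / (2 × 5.8 × 10^-10) = 228.12 million years.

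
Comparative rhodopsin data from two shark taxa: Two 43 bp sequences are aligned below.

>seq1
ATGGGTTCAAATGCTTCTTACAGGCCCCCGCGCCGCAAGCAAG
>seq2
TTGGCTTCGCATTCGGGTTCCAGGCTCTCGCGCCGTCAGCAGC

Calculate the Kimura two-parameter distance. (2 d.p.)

Of 43 sites, 5 differences are transitions and 10 are transversions, so P = 5/43 ≈ 0.116279 and Q = 10/43 ≈ 0.232558.
Under the Kimura two-parameter model, d = −½ ln(1 − 2P − Q) − ¼ ln(1 − 2Q).
1 − 2P − Q = 0.534884, giving −½ ln(0.534884) = 0.312853.
1 − 2Q = 0.534884, giving −¼ ln(0.534884) = 0.156426.
d = 0.312853 + 0.156426 = 0.469279.

0.47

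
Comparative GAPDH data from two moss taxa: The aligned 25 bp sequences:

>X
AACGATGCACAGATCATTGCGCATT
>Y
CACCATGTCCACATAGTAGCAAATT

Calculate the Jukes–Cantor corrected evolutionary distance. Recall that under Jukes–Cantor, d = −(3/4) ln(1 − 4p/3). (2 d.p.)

0.57

The sequences differ at 10 of 25 sites (1, 4, 8, 9, 12, 15, 16, 18, 21, 22), so p = 10/25 = 0.4.
d = −(3/4) ln(1 − 4p/3) = −0.75 ln(1 − 0.533333) = −0.75 ln(0.466667)
  = −0.75 × (-0.762139) = 0.571604 substitutions/site.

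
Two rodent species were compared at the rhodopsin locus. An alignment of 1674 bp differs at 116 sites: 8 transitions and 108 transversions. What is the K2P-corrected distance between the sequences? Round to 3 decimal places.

P = 8/1674 ≈ 0.004779 and Q = 108/1674 ≈ 0.064516.
Under the Kimura two-parameter model, d = −½ ln(1 − 2P − Q) − ¼ ln(1 − 2Q).
1 − 2P − Q = 0.925926, giving −½ ln(0.925926) = 0.038480.
1 − 2Q = 0.870968, giving −¼ ln(0.870968) = 0.034538.
d = 0.038480 + 0.034538 = 0.073018.

0.073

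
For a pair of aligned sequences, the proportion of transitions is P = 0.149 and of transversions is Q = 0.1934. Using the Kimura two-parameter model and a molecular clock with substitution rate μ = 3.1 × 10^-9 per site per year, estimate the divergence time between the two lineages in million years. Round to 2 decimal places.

Under the Kimura two-parameter model, d = −½ ln(1 − 2P − Q) − ¼ ln(1 − 2Q).
1 − 2P − Q = 0.5086, giving −½ ln(0.5086) = 0.338047.
1 − 2Q = 0.6132, giving −¼ ln(0.6132) = 0.122266.
d = 0.338047 + 0.122266 = 0.460313.
Under a molecular clock d = 2μt, so t = d/(2μ) = 0.460313 / (2 × 3.1 × 10^-9) = 74.24 million years.

74.24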